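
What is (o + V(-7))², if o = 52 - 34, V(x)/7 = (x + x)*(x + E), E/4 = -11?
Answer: 25160256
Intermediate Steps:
E = -44 (E = 4*(-11) = -44)
V(x) = 14*x*(-44 + x) (V(x) = 7*((x + x)*(x - 44)) = 7*((2*x)*(-44 + x)) = 7*(2*x*(-44 + x)) = 14*x*(-44 + x))
o = 18
(o + V(-7))² = (18 + 14*(-7)*(-44 - 7))² = (18 + 14*(-7)*(-51))² = (18 + 4998)² = 5016² = 25160256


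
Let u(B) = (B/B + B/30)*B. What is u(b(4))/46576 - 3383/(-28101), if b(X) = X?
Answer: 3865049/32079220 ≈ 0.12048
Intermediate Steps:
u(B) = B*(1 + B/30) (u(B) = (1 + B*(1/30))*B = (1 + B/30)*B = B*(1 + B/30))
u(b(4))/46576 - 3383/(-28101) = ((1/30)*4*(30 + 4))/46576 - 3383/(-28101) = ((1/30)*4*34)*(1/46576) - 3383*(-1/28101) = (68/15)*(1/46576) + 199/1653 = 17/174660 + 199/1653 = 3865049/32079220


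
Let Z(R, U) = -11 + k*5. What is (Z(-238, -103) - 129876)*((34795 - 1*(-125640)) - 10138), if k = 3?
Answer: -19519371984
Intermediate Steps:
Z(R, U) = 4 (Z(R, U) = -11 + 3*5 = -11 + 15 = 4)
(Z(-238, -103) - 129876)*((34795 - 1*(-125640)) - 10138) = (4 - 129876)*((34795 - 1*(-125640)) - 10138) = -129872*((34795 + 125640) - 10138) = -129872*(160435 - 10138) = -129872*150297 = -19519371984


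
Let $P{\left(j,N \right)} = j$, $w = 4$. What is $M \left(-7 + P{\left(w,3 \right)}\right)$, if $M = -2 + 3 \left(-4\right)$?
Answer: $42$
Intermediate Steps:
$M = -14$ ($M = -2 - 12 = -14$)
$M \left(-7 + P{\left(w,3 \right)}\right) = - 14 \left(-7 + 4\right) = \left(-14\right) \left(-3\right) = 42$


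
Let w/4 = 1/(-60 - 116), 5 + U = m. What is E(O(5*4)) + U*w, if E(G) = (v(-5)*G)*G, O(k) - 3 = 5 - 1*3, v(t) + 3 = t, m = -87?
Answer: -2177/11 ≈ -197.91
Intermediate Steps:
v(t) = -3 + t
U = -92 (U = -5 - 87 = -92)
O(k) = 5 (O(k) = 3 + (5 - 1*3) = 3 + (5 - 3) = 3 + 2 = 5)
E(G) = -8*G**2 (E(G) = ((-3 - 5)*G)*G = (-8*G)*G = -8*G**2)
w = -1/44 (w = 4/(-60 - 116) = 4/(-176) = 4*(-1/176) = -1/44 ≈ -0.022727)
E(O(5*4)) + U*w = -8*5**2 - 92*(-1/44) = -8*25 + 23/11 = -200 + 23/11 = -2177/11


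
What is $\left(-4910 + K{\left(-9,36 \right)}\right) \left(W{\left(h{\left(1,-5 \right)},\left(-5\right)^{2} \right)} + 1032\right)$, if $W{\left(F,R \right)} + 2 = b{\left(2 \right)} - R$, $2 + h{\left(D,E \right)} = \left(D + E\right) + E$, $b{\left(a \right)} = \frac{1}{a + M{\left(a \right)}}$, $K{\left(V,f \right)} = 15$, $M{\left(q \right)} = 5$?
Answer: $- \frac{34441220}{7} \approx -4.9202 \cdot 10^{6}$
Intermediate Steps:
$b{\left(a \right)} = \frac{1}{5 + a}$ ($b{\left(a \right)} = \frac{1}{a + 5} = \frac{1}{5 + a}$)
$h{\left(D,E \right)} = -2 + D + 2 E$ ($h{\left(D,E \right)} = -2 + \left(\left(D + E\right) + E\right) = -2 + \left(D + 2 E\right) = -2 + D + 2 E$)
$W{\left(F,R \right)} = - \frac{13}{7} - R$ ($W{\left(F,R \right)} = -2 - \left(R - \frac{1}{5 + 2}\right) = -2 - \left(- \frac{1}{7} + R\right) = - \frac{13}{7} - R$)
$\left(-4910 + K{\left(-9,36 \right)}\right) \left(W{\left(h{\left(1,-5 \right)},\left(-5\right)^{2} \right)} + 1032\right) = \left(-4910 + 15\right) \left(\left(- \frac{13}{7} - \left(-5\right)^{2}\right) + 1032\right) = - 4895 \left(\left(- \frac{13}{7} - 25\right) + 1032\right) = - 4895 \left(- \frac{188}{7} + 1032\right) = \left(-4895\right) \frac{7036}{7} = - \frac{34441220}{7}$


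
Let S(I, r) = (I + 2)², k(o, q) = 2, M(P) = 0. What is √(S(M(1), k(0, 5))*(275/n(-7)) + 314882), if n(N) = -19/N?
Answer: √113818702/19 ≈ 561.50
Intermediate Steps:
S(I, r) = (2 + I)²
√(S(M(1), k(0, 5))*(275/n(-7)) + 314882) = √((2 + 0)²*(275/((-19/(-7)))) + 314882) = √(2²*(275/((-19*(-⅐)))) + 314882) = √(4*(275/(19/7)) + 314882) = √(4*(275*(7/19)) + 314882) = √(4*(1925/19) + 314882) = √(7700/19 + 314882) = √(5990458/19) = √113818702/19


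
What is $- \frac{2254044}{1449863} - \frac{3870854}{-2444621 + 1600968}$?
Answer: $\frac{3710577010270}{1223181269539} \approx 3.0335$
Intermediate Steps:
$- \frac{2254044}{1449863} - \frac{3870854}{-2444621 + 1600968} = \left(-2254044\right) \frac{1}{1449863} - \frac{3870854}{-843653} = - \frac{2254044}{1449863} - - \frac{3870854}{843653} = - \frac{2254044}{1449863} + \frac{3870854}{843653} = \frac{3710577010270}{1223181269539}$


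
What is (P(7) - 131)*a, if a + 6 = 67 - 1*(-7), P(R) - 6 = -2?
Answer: -8636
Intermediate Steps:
P(R) = 4 (P(R) = 6 - 2 = 4)
a = 68 (a = -6 + (67 - 1*(-7)) = -6 + (67 + 7) = -6 + 74 = 68)
(P(7) - 131)*a = (4 - 131)*68 = -127*68 = -8636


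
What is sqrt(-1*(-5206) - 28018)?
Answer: 2*I*sqrt(5703) ≈ 151.04*I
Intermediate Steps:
sqrt(-1*(-5206) - 28018) = sqrt(5206 - 28018) = sqrt(-22812) = 2*I*sqrt(5703)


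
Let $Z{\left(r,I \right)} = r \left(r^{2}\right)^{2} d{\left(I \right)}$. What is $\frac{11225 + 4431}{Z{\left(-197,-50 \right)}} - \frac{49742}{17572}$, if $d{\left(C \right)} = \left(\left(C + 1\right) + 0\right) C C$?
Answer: $- \frac{225995855977253113471}{79835937059886936250} \approx -2.8308$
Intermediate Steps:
$d{\left(C \right)} = C^{2} \left(1 + C\right)$ ($d{\left(C \right)} = \left(\left(1 + C\right) + 0\right) C C = \left(1 + C\right) C C = C \left(1 + C\right) C = C^{2} \left(1 + C\right)$)
$Z{\left(r,I \right)} = I^{2} r^{5} \left(1 + I\right)$ ($Z{\left(r,I \right)} = r \left(r^{2}\right)^{2} I^{2} \left(1 + I\right) = r r^{4} I^{2} \left(1 + I\right) = r^{5} I^{2} \left(1 + I\right) = I^{2} r^{5} \left(1 + I\right)$)
$\frac{11225 + 4431}{Z{\left(-197,-50 \right)}} - \frac{49742}{17572} = \frac{11225 + 4431}{\left(-50\right)^{2} \left(-197\right)^{5} \left(1 - 50\right)} - \frac{49742}{17572} = \frac{15656}{2500 \left(-296709280757\right) \left(-49\right)} - \frac{24871}{8786} = \frac{15656}{36346886892732500} - \frac{24871}{8786} = 15656 \cdot \frac{1}{36346886892732500} - \frac{24871}{8786} = \frac{3914}{9086721723183125} - \frac{24871}{8786} = - \frac{225995855977253113471}{79835937059886936250}$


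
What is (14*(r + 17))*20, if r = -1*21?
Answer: -1120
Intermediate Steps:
r = -21
(14*(r + 17))*20 = (14*(-21 + 17))*20 = (14*(-4))*20 = -56*20 = -1120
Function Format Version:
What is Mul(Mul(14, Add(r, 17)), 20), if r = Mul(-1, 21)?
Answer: -1120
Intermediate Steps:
r = -21
Mul(Mul(14, Add(r, 17)), 20) = Mul(Mul(14, Add(-21, 17)), 20) = Mul(Mul(14, -4), 20) = Mul(-56, 20) = -1120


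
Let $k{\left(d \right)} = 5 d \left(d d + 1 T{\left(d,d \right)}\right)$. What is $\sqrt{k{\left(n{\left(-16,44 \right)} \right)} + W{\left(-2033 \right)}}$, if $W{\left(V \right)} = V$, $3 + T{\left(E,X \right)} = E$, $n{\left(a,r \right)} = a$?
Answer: $i \sqrt{20993} \approx 144.89 i$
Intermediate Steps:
$T{\left(E,X \right)} = -3 + E$
$k{\left(d \right)} = 5 d \left(-3 + d + d^{2}\right)$ ($k{\left(d \right)} = 5 d \left(d d + 1 \left(-3 + d\right)\right) = 5 d \left(d^{2} + \left(-3 + d\right)\right) = 5 d \left(-3 + d + d^{2}\right)$)
$\sqrt{k{\left(n{\left(-16,44 \right)} \right)} + W{\left(-2033 \right)}} = \sqrt{5 \left(-16\right) \left(-3 - 16 + \left(-16\right)^{2}\right) - 2033} = \sqrt{5 \left(-16\right) \left(-3 - 16 + 256\right) - 2033} = \sqrt{5 \left(-16\right) 237 - 2033} = \sqrt{-18960 - 2033} = \sqrt{-20993} = i \sqrt{20993}$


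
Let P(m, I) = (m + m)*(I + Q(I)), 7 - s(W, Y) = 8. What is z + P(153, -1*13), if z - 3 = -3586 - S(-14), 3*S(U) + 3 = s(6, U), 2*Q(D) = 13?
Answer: -16712/3 ≈ -5570.7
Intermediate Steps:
s(W, Y) = -1 (s(W, Y) = 7 - 1*8 = 7 - 8 = -1)
Q(D) = 13/2 (Q(D) = (½)*13 = 13/2)
S(U) = -4/3 (S(U) = -1 + (⅓)*(-1) = -1 - ⅓ = -4/3)
P(m, I) = 2*m*(13/2 + I) (P(m, I) = (m + m)*(I + 13/2) = (2*m)*(13/2 + I) = 2*m*(13/2 + I))
z = -10745/3 (z = 3 + (-3586 - 1*(-4/3)) = 3 + (-3586 + 4/3) = 3 - 10754/3 = -10745/3 ≈ -3581.7)
z + P(153, -1*13) = -10745/3 + 153*(13 + 2*(-1*13)) = -10745/3 + 153*(13 + 2*(-13)) = -10745/3 + 153*(13 - 26) = -10745/3 + 153*(-13) = -10745/3 - 1989 = -16712/3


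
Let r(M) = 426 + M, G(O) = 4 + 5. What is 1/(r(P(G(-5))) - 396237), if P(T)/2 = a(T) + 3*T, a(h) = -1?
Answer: -1/395759 ≈ -2.5268e-6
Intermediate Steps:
G(O) = 9
P(T) = -2 + 6*T (P(T) = 2*(-1 + 3*T) = -2 + 6*T)
1/(r(P(G(-5))) - 396237) = 1/((426 + (-2 + 6*9)) - 396237) = 1/((426 + (-2 + 54)) - 396237) = 1/((426 + 52) - 396237) = 1/(478 - 396237) = 1/(-395759) = -1/395759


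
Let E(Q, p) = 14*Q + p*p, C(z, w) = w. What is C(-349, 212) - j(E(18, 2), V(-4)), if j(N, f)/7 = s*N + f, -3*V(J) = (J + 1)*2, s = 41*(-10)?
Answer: 734918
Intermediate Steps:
E(Q, p) = p**2 + 14*Q (E(Q, p) = 14*Q + p**2 = p**2 + 14*Q)
s = -410
V(J) = -2/3 - 2*J/3 (V(J) = -(J + 1)*2/3 = -(1 + J)*2/3 = -(2 + 2*J)/3 = -2/3 - 2*J/3)
j(N, f) = -2870*N + 7*f (j(N, f) = 7*(-410*N + f) = 7*(f - 410*N) = -2870*N + 7*f)
C(-349, 212) - j(E(18, 2), V(-4)) = 212 - (-2870*(2**2 + 14*18) + 7*(-2/3 - 2/3*(-4))) = 212 - (-2870*(4 + 252) + 7*(-2/3 + 8/3)) = 212 - (-2870*256 + 7*2) = 212 - (-734720 + 14) = 212 - 1*(-734706) = 212 + 734706 = 734918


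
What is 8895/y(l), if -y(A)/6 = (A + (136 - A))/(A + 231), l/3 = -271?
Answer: 862815/136 ≈ 6344.2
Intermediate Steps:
l = -813 (l = 3*(-271) = -813)
y(A) = -816/(231 + A) (y(A) = -6*(A + (136 - A))/(A + 231) = -816/(231 + A))
8895/y(l) = 8895/((-816/(231 - 813))) = 8895/((-816/(-582))) = 8895/((-816*(-1/582))) = 8895/(136/97) = 8895*(97/136) = 862815/136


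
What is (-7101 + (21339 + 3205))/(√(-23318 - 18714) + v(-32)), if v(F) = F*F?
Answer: 1116352/68163 - 17443*I*√2627/272652 ≈ 16.378 - 3.279*I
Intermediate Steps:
v(F) = F²
(-7101 + (21339 + 3205))/(√(-23318 - 18714) + v(-32)) = (-7101 + (21339 + 3205))/(√(-23318 - 18714) + (-32)²) = (-7101 + 24544)/(√(-42032) + 1024) = 17443/(4*I*√2627 + 1024) = 17443/(1024 + 4*I*√2627)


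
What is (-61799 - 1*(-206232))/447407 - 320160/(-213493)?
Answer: 174077259589/95518262651 ≈ 1.8225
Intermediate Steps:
(-61799 - 1*(-206232))/447407 - 320160/(-213493) = (-61799 + 206232)*(1/447407) - 320160*(-1/213493) = 144433*(1/447407) + 320160/213493 = 144433/447407 + 320160/213493 = 174077259589/95518262651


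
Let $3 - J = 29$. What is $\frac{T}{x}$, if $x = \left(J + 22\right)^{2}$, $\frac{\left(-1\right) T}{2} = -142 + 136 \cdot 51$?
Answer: $- \frac{3397}{4} \approx -849.25$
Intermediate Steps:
$J = -26$ ($J = 3 - 29 = -26$)
$T = -13588$ ($T = - 2 \left(-142 + 136 \cdot 51\right) = - 2 \left(-142 + 6936\right) = \left(-2\right) 6794 = -13588$)
$x = 16$ ($x = \left(-26 + 22\right)^{2} = \left(-4\right)^{2} = 16$)
$\frac{T}{x} = - \frac{13588}{16} = \left(-13588\right) \frac{1}{16} = - \frac{3397}{4}$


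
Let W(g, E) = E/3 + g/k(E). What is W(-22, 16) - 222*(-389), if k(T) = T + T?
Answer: 4145407/48 ≈ 86363.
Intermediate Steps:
k(T) = 2*T
W(g, E) = E/3 + g/(2*E) (W(g, E) = E/3 + g/((2*E)) = E*(1/3) + g*(1/(2*E)) = E/3 + g/(2*E))
W(-22, 16) - 222*(-389) = ((1/3)*16 + (1/2)*(-22)/16) - 222*(-389) = (16/3 + (1/2)*(-22)*(1/16)) + 86358 = (16/3 - 11/16) + 86358 = 223/48 + 86358 = 4145407/48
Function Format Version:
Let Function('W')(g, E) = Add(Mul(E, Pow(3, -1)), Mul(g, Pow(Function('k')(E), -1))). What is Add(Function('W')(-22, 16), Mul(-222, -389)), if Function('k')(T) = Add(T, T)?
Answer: Rational(4145407, 48) ≈ 86363.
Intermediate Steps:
Function('k')(T) = Mul(2, T)
Function('W')(g, E) = Add(Mul(Rational(1, 3), E), Mul(Rational(1, 2), g, Pow(E, -1))) (Function('W')(g, E) = Add(Mul(E, Pow(3, -1)), Mul(g, Pow(Mul(2, E), -1))) = Add(Mul(E, Rational(1, 3)), Mul(g, Mul(Rational(1, 2), Pow(E, -1)))) = Add(Mul(Rational(1, 3), E), Mul(Rational(1, 2), g, Pow(E, -1))))
Add(Function('W')(-22, 16), Mul(-222, -389)) = Add(Add(Mul(Rational(1, 3), 16), Mul(Rational(1, 2), -22, Pow(16, -1))), Mul(-222, -389)) = Add(Add(Rational(16, 3), Mul(Rational(1, 2), -22, Rational(1, 16))), 86358) = Add(Add(Rational(16, 3), Rational(-11, 16)), 86358) = Add(Rational(223, 48), 86358) = Rational(4145407, 48)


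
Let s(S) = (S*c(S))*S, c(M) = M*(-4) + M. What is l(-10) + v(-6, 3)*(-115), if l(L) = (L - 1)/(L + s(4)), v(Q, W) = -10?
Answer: 232311/202 ≈ 1150.1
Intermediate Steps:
c(M) = -3*M (c(M) = -4*M + M = -3*M)
s(S) = -3*S³ (s(S) = (S*(-3*S))*S = (-3*S²)*S = -3*S³)
l(L) = (-1 + L)/(-192 + L) (l(L) = (L - 1)/(L - 3*4³) = (-1 + L)/(L - 3*64) = (-1 + L)/(L - 192) = (-1 + L)/(-192 + L))
l(-10) + v(-6, 3)*(-115) = (-1 - 10)/(-192 - 10) - 10*(-115) = -11/(-202) + 1150 = -1/202*(-11) + 1150 = 11/202 + 1150 = 232311/202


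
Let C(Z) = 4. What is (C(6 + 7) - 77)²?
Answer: 5329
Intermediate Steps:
(C(6 + 7) - 77)² = (4 - 77)² = (-73)² = 5329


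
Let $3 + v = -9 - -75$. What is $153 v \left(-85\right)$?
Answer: $-819315$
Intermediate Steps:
$v = 63$ ($v = -3 - -66 = -3 + \left(-9 + 75\right) = -3 + 66 = 63$)
$153 v \left(-85\right) = 153 \cdot 63 \left(-85\right) = 9639 \left(-85\right) = -819315$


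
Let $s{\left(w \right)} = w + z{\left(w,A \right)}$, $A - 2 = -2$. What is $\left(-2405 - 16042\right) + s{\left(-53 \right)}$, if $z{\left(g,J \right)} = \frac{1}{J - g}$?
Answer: $- \frac{980499}{53} \approx -18500.0$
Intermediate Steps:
$A = 0$ ($A = 2 - 2 = 0$)
$s{\left(w \right)} = w - \frac{1}{w}$ ($s{\left(w \right)} = w + \frac{1}{0 - w} = w + \frac{1}{\left(-1\right) w} = w - \frac{1}{w}$)
$\left(-2405 - 16042\right) + s{\left(-53 \right)} = \left(-2405 - 16042\right) - \frac{2808}{53} = -18447 + \left(-53 + \frac{1}{53}\right) = -18447 - \frac{2808}{53} = - \frac{980499}{53}$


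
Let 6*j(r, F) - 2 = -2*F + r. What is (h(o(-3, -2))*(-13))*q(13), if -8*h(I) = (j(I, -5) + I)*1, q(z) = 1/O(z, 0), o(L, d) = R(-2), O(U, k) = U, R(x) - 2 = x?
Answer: 1/4 ≈ 0.25000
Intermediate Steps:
R(x) = 2 + x
j(r, F) = 1/3 - F/3 + r/6 (j(r, F) = 1/3 + (-2*F + r)/6 = 1/3 + (r - 2*F)/6 = 1/3 + (-F/3 + r/6) = 1/3 - F/3 + r/6)
o(L, d) = 0 (o(L, d) = 2 - 2 = 0)
q(z) = 1/z
h(I) = -1/4 - 7*I/48 (h(I) = -((1/3 - 1/3*(-5) + I/6) + I)/8 = -((1/3 + 5/3 + I/6) + I)/8 = -((2 + I/6) + I)/8 = -(2 + 7*I/6)/8 = -1/4 - 7*I/48)
(h(o(-3, -2))*(-13))*q(13) = ((-1/4 - 7/48*0)*(-13))/13 = ((-1/4 + 0)*(-13))*(1/13) = -1/4*(-13)*(1/13) = (13/4)*(1/13) = 1/4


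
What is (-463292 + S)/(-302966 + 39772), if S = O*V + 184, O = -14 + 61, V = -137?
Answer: 469547/263194 ≈ 1.7840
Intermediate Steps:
O = 47
S = -6255 (S = 47*(-137) + 184 = -6439 + 184 = -6255)
(-463292 + S)/(-302966 + 39772) = (-463292 - 6255)/(-302966 + 39772) = -469547/(-263194) = -469547*(-1/263194) = 469547/263194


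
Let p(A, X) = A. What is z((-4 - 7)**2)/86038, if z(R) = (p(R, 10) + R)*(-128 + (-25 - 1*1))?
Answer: -18634/43019 ≈ -0.43316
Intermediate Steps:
z(R) = -308*R (z(R) = (R + R)*(-128 + (-25 - 1*1)) = (2*R)*(-128 + (-25 - 1)) = (2*R)*(-128 - 26) = (2*R)*(-154) = -308*R)
z((-4 - 7)**2)/86038 = -308*(-4 - 7)**2/86038 = -308*(-11)**2*(1/86038) = -308*121*(1/86038) = -37268*1/86038 = -18634/43019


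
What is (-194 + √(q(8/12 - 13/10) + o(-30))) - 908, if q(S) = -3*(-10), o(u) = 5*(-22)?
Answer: -1102 + 4*I*√5 ≈ -1102.0 + 8.9443*I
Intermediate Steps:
o(u) = -110
q(S) = 30
(-194 + √(q(8/12 - 13/10) + o(-30))) - 908 = (-194 + √(30 - 110)) - 908 = (-194 + √(-80)) - 908 = (-194 + 4*I*√5) - 908 = -1102 + 4*I*√5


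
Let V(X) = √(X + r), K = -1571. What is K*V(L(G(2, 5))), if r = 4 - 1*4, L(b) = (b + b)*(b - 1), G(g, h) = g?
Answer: -3142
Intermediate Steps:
L(b) = 2*b*(-1 + b) (L(b) = (2*b)*(-1 + b) = 2*b*(-1 + b))
r = 0 (r = 4 - 4 = 0)
V(X) = √X (V(X) = √(X + 0) = √X)
K*V(L(G(2, 5))) = -1571*2*√(-1 + 2) = -1571*√(2*2*1) = -1571*√4 = -1571*2 = -3142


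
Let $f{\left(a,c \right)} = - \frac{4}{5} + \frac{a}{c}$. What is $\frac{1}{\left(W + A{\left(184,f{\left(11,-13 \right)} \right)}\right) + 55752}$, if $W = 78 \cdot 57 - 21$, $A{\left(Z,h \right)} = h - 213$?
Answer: $\frac{65}{3897553} \approx 1.6677 \cdot 10^{-5}$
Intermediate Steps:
$f{\left(a,c \right)} = - \frac{4}{5} + \frac{a}{c}$ ($f{\left(a,c \right)} = \left(-4\right) \frac{1}{5} + \frac{a}{c} = - \frac{4}{5} + \frac{a}{c}$)
$A{\left(Z,h \right)} = -213 + h$
$W = 4425$ ($W = 4446 - 21 = 4425$)
$\frac{1}{\left(W + A{\left(184,f{\left(11,-13 \right)} \right)}\right) + 55752} = \frac{1}{\left(4425 - \left(\frac{1069}{5} + \frac{11}{13}\right)\right) + 55752} = \frac{1}{\left(4425 + \left(-213 + \left(- \frac{4}{5} + 11 \left(- \frac{1}{13}\right)\right)\right)\right) + 55752} = \frac{1}{\left(4425 - \frac{13952}{65}\right) + 55752} = \frac{1}{\frac{273673}{65} + 55752} = \frac{1}{\frac{3897553}{65}} = \frac{65}{3897553}$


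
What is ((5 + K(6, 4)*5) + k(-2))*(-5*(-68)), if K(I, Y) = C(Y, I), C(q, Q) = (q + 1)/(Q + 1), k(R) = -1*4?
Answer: 10880/7 ≈ 1554.3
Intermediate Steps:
k(R) = -4
C(q, Q) = (1 + q)/(1 + Q)
K(I, Y) = (1 + Y)/(1 + I)
((5 + K(6, 4)*5) + k(-2))*(-5*(-68)) = ((5 + ((1 + 4)/(1 + 6))*5) - 4)*(-5*(-68)) = ((5 + (5/7)*5) - 4)*340 = ((5 + 25/7) - 4)*340 = (60/7 - 4)*340 = (32/7)*340 = 10880/7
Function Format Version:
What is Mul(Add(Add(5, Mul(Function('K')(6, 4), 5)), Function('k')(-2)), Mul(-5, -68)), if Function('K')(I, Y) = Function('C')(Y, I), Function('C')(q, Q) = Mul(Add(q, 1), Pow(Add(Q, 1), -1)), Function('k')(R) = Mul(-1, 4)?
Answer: Rational(10880, 7) ≈ 1554.3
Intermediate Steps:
Function('k')(R) = -4
Function('C')(q, Q) = Mul(Pow(Add(1, Q), -1), Add(1, q)) (Function('C')(q, Q) = Mul(Add(1, q), Pow(Add(1, Q), -1)) = Mul(Pow(Add(1, Q), -1), Add(1, q)))
Function('K')(I, Y) = Mul(Pow(Add(1, I), -1), Add(1, Y))
Mul(Add(Add(5, Mul(Function('K')(6, 4), 5)), Function('k')(-2)), Mul(-5, -68)) = Mul(Add(Add(5, Mul(Mul(Pow(Add(1, 6), -1), Add(1, 4)), 5)), -4), Mul(-5, -68)) = Mul(Add(Add(5, Mul(Mul(Pow(7, -1), 5), 5)), -4), 340) = Mul(Add(Add(5, Mul(Mul(Rational(1, 7), 5), 5)), -4), 340) = Mul(Add(Add(5, Mul(Rational(5, 7), 5)), -4), 340) = Mul(Add(Add(5, Rational(25, 7)), -4), 340) = Mul(Add(Rational(60, 7), -4), 340) = Mul(Rational(32, 7), 340) = Rational(10880, 7)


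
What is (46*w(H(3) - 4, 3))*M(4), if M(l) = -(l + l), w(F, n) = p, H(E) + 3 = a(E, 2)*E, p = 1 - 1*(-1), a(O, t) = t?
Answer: -736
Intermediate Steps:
p = 2 (p = 1 + 1 = 2)
H(E) = -3 + 2*E
w(F, n) = 2
M(l) = -2*l
(46*w(H(3) - 4, 3))*M(4) = (46*2)*(-2*4) = 92*(-8) = -736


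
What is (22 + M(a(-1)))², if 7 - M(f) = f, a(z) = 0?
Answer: 841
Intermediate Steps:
M(f) = 7 - f
(22 + M(a(-1)))² = (22 + (7 - 1*0))² = (22 + (7 + 0))² = (22 + 7)² = 29² = 841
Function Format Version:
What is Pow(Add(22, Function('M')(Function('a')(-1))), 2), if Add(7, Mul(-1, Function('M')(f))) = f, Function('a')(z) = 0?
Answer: 841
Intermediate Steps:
Function('M')(f) = Add(7, Mul(-1, f))
Pow(Add(22, Function('M')(Function('a')(-1))), 2) = Pow(Add(22, Add(7, Mul(-1, 0))), 2) = Pow(Add(22, Add(7, 0)), 2) = Pow(Add(22, 7), 2) = Pow(29, 2) = 841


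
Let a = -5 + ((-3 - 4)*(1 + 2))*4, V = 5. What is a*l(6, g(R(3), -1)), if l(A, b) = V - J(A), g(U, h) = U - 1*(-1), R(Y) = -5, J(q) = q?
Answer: 89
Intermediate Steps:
g(U, h) = 1 + U (g(U, h) = U + 1 = 1 + U)
l(A, b) = 5 - A
a = -89 (a = -5 - 7*3*4 = -5 - 21*4 = -5 - 84 = -89)
a*l(6, g(R(3), -1)) = -89*(5 - 1*6) = -89*(5 - 6) = -89*(-1) = 89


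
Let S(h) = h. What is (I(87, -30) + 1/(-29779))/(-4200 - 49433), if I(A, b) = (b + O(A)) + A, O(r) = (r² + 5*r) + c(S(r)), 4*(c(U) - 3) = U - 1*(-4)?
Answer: -963261309/6388548428 ≈ -0.15078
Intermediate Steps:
c(U) = 4 + U/4 (c(U) = 3 + (U - 1*(-4))/4 = 3 + (U + 4)/4 = 3 + (4 + U)/4 = 3 + (1 + U/4) = 4 + U/4)
O(r) = 4 + r² + 21*r/4 (O(r) = (r² + 5*r) + (4 + r/4) = 4 + r² + 21*r/4)
I(A, b) = 4 + b + A² + 25*A/4 (I(A, b) = (b + (4 + A² + 21*A/4)) + A = (4 + b + A² + 21*A/4) + A = 4 + b + A² + 25*A/4)
(I(87, -30) + 1/(-29779))/(-4200 - 49433) = ((4 - 30 + 87² + (25/4)*87) + 1/(-29779))/(-4200 - 49433) = ((4 - 30 + 7569 + 2175/4) - 1/29779)/(-53633) = (32347/4 - 1/29779)*(-1/53633) = (963261309/119116)*(-1/53633) = -963261309/6388548428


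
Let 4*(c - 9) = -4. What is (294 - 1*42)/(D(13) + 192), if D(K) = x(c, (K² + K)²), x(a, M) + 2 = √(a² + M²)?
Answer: -342/7836881 + 36*√68574965/39184405 ≈ 0.0075644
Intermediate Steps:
c = 8 (c = 9 + (¼)*(-4) = 9 - 1 = 8)
x(a, M) = -2 + √(M² + a²) (x(a, M) = -2 + √(a² + M²) = -2 + √(M² + a²))
D(K) = -2 + √(64 + (K + K²)⁴) (D(K) = -2 + √(((K² + K)²)² + 8²) = -2 + √(((K + K²)²)² + 64) = -2 + √((K + K²)⁴ + 64) = -2 + √(64 + (K + K²)⁴))
(294 - 1*42)/(D(13) + 192) = (294 - 1*42)/((-2 + √(64 + 13⁴*(1 + 13)⁴)) + 192) = (294 - 42)/((-2 + √(64 + 28561*14⁴)) + 192) = 252/((-2 + √(64 + 28561*38416)) + 192) = 252/((-2 + √(64 + 1097199376)) + 192) = 252/((-2 + √1097199440) + 192) = 252/((-2 + 4*√68574965) + 192) = 252/(190 + 4*√68574965)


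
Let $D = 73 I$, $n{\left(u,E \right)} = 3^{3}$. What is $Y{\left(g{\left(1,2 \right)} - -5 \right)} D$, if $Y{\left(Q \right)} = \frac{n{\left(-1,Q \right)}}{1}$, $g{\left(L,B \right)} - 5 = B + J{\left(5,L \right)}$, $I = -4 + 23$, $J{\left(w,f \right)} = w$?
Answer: $37449$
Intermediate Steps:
$n{\left(u,E \right)} = 27$
$I = 19$
$g{\left(L,B \right)} = 10 + B$ ($g{\left(L,B \right)} = 5 + \left(B + 5\right) = 5 + \left(5 + B\right) = 10 + B$)
$Y{\left(Q \right)} = 27$ ($Y{\left(Q \right)} = \frac{27}{1} = 27 \cdot 1 = 27$)
$D = 1387$ ($D = 73 \cdot 19 = 1387$)
$Y{\left(g{\left(1,2 \right)} - -5 \right)} D = 27 \cdot 1387 = 37449$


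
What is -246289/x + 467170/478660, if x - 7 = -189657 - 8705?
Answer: 21055419809/9494460430 ≈ 2.2177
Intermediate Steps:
x = -198355 (x = 7 + (-189657 - 8705) = 7 - 198362 = -198355)
-246289/x + 467170/478660 = -246289/(-198355) + 467170/478660 = -246289*(-1/198355) + 467170*(1/478660) = 246289/198355 + 46717/47866 = 21055419809/9494460430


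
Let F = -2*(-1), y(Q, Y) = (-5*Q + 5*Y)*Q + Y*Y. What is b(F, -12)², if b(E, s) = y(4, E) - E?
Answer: 1444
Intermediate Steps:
y(Q, Y) = Y² + Q*(-5*Q + 5*Y) (y(Q, Y) = Q*(-5*Q + 5*Y) + Y² = Y² + Q*(-5*Q + 5*Y))
F = 2
b(E, s) = -80 + E² + 19*E (b(E, s) = (E² - 5*4² + 5*4*E) - E = (E² - 5*16 + 20*E) - E = (E² - 80 + 20*E) - E = (-80 + E² + 20*E) - E = -80 + E² + 19*E)
b(F, -12)² = (-80 + 2² + 19*2)² = (-80 + 4 + 38)² = (-38)² = 1444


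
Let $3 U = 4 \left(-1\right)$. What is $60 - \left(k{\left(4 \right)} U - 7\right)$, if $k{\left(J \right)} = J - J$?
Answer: $67$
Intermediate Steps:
$k{\left(J \right)} = 0$
$U = - \frac{4}{3}$ ($U = \frac{4 \left(-1\right)}{3} = \frac{1}{3} \left(-4\right) = - \frac{4}{3} \approx -1.3333$)
$60 - \left(k{\left(4 \right)} U - 7\right) = 60 - \left(0 \left(- \frac{4}{3}\right) - 7\right) = 60 - \left(0 - 7\right) = 60 - -7 = 60 + 7 = 67$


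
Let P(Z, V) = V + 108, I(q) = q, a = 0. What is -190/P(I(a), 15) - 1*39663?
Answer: -4878739/123 ≈ -39665.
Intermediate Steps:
P(Z, V) = 108 + V
-190/P(I(a), 15) - 1*39663 = -190/(108 + 15) - 1*39663 = -190/123 - 39663 = -4878739/123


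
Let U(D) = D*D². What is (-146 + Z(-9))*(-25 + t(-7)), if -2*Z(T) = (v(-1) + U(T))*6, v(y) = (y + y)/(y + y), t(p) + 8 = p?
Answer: -81520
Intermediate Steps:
t(p) = -8 + p
v(y) = 1 (v(y) = (2*y)/((2*y)) = (2*y)*(1/(2*y)) = 1)
U(D) = D³
Z(T) = -3 - 3*T³ (Z(T) = -(1 + T³)*6/2 = -(6 + 6*T³)/2 = -3 - 3*T³)
(-146 + Z(-9))*(-25 + t(-7)) = (-146 + (-3 - 3*(-9)³))*(-25 + (-8 - 7)) = (-146 + (-3 - 3*(-729)))*(-25 - 15) = (-146 + (-3 + 2187))*(-40) = (-146 + 2184)*(-40) = 2038*(-40) = -81520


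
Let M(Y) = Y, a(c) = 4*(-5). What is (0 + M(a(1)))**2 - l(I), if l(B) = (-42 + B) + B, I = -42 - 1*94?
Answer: 714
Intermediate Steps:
a(c) = -20
I = -136 (I = -42 - 94 = -136)
l(B) = -42 + 2*B
(0 + M(a(1)))**2 - l(I) = (0 - 20)**2 - (-42 + 2*(-136)) = (-20)**2 - (-42 - 272) = 400 - 1*(-314) = 400 + 314 = 714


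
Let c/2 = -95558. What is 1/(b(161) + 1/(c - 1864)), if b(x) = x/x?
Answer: 192980/192979 ≈ 1.0000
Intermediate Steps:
c = -191116 (c = 2*(-95558) = -191116)
b(x) = 1
1/(b(161) + 1/(c - 1864)) = 1/(1 + 1/(-191116 - 1864)) = 1/(1 + 1/(-192980)) = 1/(1 - 1/192980) = 1/(192979/192980) = 192980/192979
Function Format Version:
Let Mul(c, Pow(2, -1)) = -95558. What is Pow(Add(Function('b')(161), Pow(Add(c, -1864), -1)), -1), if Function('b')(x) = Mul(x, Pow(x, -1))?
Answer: Rational(192980, 192979) ≈ 1.0000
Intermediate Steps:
c = -191116 (c = Mul(2, -95558) = -191116)
Function('b')(x) = 1
Pow(Add(Function('b')(161), Pow(Add(c, -1864), -1)), -1) = Pow(Add(1, Pow(Add(-191116, -1864), -1)), -1) = Pow(Add(1, Pow(-192980, -1)), -1) = Pow(Add(1, Rational(-1, 192980)), -1) = Pow(Rational(192979, 192980), -1) = Rational(192980, 192979)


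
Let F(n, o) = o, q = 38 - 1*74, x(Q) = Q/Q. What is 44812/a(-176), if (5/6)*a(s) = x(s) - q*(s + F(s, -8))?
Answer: -112030/19869 ≈ -5.6384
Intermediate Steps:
x(Q) = 1
q = -36 (q = 38 - 74 = -36)
a(s) = -1722/5 + 216*s/5 (a(s) = 6*(1 - (-36)*(s - 8))/5 = 6*(1 - (-36)*(-8 + s))/5 = 6*(1 - (288 - 36*s))/5 = 6*(1 + (-288 + 36*s))/5 = 6*(-287 + 36*s)/5 = -1722/5 + 216*s/5)
44812/a(-176) = 44812/(-1722/5 + (216/5)*(-176)) = 44812/(-1722/5 - 38016/5) = 44812/(-39738/5) = 44812*(-5/39738) = -112030/19869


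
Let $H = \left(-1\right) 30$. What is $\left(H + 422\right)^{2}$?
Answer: $153664$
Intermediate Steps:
$H = -30$
$\left(H + 422\right)^{2} = \left(-30 + 422\right)^{2} = 392^{2} = 153664$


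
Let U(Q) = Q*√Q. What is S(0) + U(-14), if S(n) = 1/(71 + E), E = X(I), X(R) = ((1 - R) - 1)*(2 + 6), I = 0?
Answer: 1/71 - 14*I*√14 ≈ 0.014085 - 52.383*I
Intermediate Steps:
U(Q) = Q^(3/2)
X(R) = -8*R (X(R) = -R*8 = -8*R)
E = 0 (E = -8*0 = 0)
S(n) = 1/71 (S(n) = 1/(71 + 0) = 1/71)
S(0) + U(-14) = 1/71 + (-14)^(3/2) = 1/71 - 14*I*√14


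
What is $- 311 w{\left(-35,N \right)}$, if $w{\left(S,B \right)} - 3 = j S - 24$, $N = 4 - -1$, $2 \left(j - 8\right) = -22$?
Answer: $-26124$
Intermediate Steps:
$j = -3$ ($j = 8 + \frac{1}{2} \left(-22\right) = 8 - 11 = -3$)
$N = 5$ ($N = 4 + 1 = 5$)
$w{\left(S,B \right)} = -21 - 3 S$ ($w{\left(S,B \right)} = 3 - \left(24 + 3 S\right) = -21 - 3 S$)
$- 311 w{\left(-35,N \right)} = - 311 \left(-21 - -105\right) = - 311 \left(-21 + 105\right) = \left(-311\right) 84 = -26124$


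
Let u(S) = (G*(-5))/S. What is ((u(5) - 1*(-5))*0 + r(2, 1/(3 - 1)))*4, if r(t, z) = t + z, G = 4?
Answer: 10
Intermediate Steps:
u(S) = -20/S (u(S) = (4*(-5))/S = -20/S)
((u(5) - 1*(-5))*0 + r(2, 1/(3 - 1)))*4 = ((-20/5 - 1*(-5))*0 + (2 + 1/(3 - 1)))*4 = ((-20*⅕ + 5)*0 + (2 + 1/2))*4 = ((-4 + 5)*0 + (2 + ½))*4 = (1*0 + 5/2)*4 = (0 + 5/2)*4 = (5/2)*4 = 10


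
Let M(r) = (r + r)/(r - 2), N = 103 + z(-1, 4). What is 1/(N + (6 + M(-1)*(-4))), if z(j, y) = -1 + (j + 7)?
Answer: 3/334 ≈ 0.0089820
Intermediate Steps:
z(j, y) = 6 + j (z(j, y) = -1 + (7 + j) = 6 + j)
N = 108 (N = 103 + (6 - 1) = 103 + 5 = 108)
M(r) = 2*r/(-2 + r) (M(r) = (2*r)/(-2 + r) = 2*r/(-2 + r))
1/(N + (6 + M(-1)*(-4))) = 1/(108 + (6 + (2*(-1)/(-2 - 1))*(-4))) = 1/(108 + (6 + (2*(-1)/(-3))*(-4))) = 1/(108 + (6 + (2*(-1)*(-1/3))*(-4))) = 1/(108 + (6 + (2/3)*(-4))) = 1/(108 + (6 - 8/3)) = 1/(108 + 10/3) = 1/(334/3) = 3/334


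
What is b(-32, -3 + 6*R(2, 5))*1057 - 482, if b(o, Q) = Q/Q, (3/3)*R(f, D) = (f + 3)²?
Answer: 575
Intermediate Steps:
R(f, D) = (3 + f)² (R(f, D) = (f + 3)² = (3 + f)²)
b(o, Q) = 1
b(-32, -3 + 6*R(2, 5))*1057 - 482 = 1*1057 - 482 = 1057 - 482 = 575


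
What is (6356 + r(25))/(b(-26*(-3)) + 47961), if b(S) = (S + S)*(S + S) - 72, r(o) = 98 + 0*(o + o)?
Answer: 6454/72225 ≈ 0.089360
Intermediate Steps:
r(o) = 98 (r(o) = 98 + 0*(2*o) = 98 + 0 = 98)
b(S) = -72 + 4*S² (b(S) = (2*S)*(2*S) - 72 = 4*S² - 72 = -72 + 4*S²)
(6356 + r(25))/(b(-26*(-3)) + 47961) = (6356 + 98)/((-72 + 4*(-26*(-3))²) + 47961) = 6454/((-72 + 4*78²) + 47961) = 6454/((-72 + 4*6084) + 47961) = 6454/((-72 + 24336) + 47961) = 6454/(24264 + 47961) = 6454/72225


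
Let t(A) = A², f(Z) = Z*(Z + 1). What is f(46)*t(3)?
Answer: 19458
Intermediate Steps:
f(Z) = Z*(1 + Z)
f(46)*t(3) = (46*(1 + 46))*3² = (46*47)*9 = 2162*9 = 19458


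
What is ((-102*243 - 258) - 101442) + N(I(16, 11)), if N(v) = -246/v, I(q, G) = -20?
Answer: -1264737/10 ≈ -1.2647e+5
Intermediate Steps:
((-102*243 - 258) - 101442) + N(I(16, 11)) = ((-102*243 - 258) - 101442) - 246/(-20) = ((-24786 - 258) - 101442) - 246*(-1/20) = (-25044 - 101442) + 123/10 = -126486 + 123/10 = -1264737/10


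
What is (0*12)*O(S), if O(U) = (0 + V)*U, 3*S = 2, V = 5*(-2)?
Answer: 0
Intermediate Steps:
V = -10
S = ⅔ (S = (⅓)*2 = ⅔ ≈ 0.66667)
O(U) = -10*U (O(U) = (0 - 10)*U = -10*U)
(0*12)*O(S) = (0*12)*(-10*⅔) = 0*(-20/3) = 0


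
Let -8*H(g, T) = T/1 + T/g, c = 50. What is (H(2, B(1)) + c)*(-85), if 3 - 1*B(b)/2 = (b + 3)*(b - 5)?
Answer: -29155/8 ≈ -3644.4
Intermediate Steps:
B(b) = 6 - 2*(-5 + b)*(3 + b) (B(b) = 6 - 2*(b + 3)*(b - 5) = 6 - 2*(3 + b)*(-5 + b) = 6 - 2*(-5 + b)*(3 + b))
H(g, T) = -T/8 - T/(8*g) (H(g, T) = -(T/1 + T/g)/8 = -(T*1 + T/g)/8 = -(T + T/g)/8 = -T/8 - T/(8*g))
(H(2, B(1)) + c)*(-85) = (-⅛*(36 - 2*1² + 4*1)*(1 + 2)/2 + 50)*(-85) = (-⅛*(36 - 2*1 + 4)*½*3 + 50)*(-85) = (-⅛*(36 - 2 + 4)*½*3 + 50)*(-85) = (-⅛*38*½*3 + 50)*(-85) = (-57/8 + 50)*(-85) = (343/8)*(-85) = -29155/8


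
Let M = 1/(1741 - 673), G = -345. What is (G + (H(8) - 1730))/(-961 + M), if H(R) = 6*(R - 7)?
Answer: 2209692/1026347 ≈ 2.1530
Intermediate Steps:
H(R) = -42 + 6*R (H(R) = 6*(-7 + R) = -42 + 6*R)
M = 1/1068 ≈ 0.00093633
(G + (H(8) - 1730))/(-961 + M) = (-345 + ((-42 + 6*8) - 1730))/(-961 + 1/1068) = (-345 + ((-42 + 48) - 1730))/(-1026347/1068) = (-345 + (6 - 1730))*(-1068/1026347) = (-345 - 1724)*(-1068/1026347) = -2069*(-1068/1026347) = 2209692/1026347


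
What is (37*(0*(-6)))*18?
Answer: 0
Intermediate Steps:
(37*(0*(-6)))*18 = (37*0)*18 = 0*18 = 0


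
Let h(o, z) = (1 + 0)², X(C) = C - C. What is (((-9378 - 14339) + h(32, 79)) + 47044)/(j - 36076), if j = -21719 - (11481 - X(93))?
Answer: -1944/5773 ≈ -0.33674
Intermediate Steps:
X(C) = 0
h(o, z) = 1 (h(o, z) = 1² = 1)
j = -33200 (j = -21719 - (11481 - 1*0) = -21719 - (11481 + 0) = -21719 - 1*11481 = -21719 - 11481 = -33200)
(((-9378 - 14339) + h(32, 79)) + 47044)/(j - 36076) = (((-9378 - 14339) + 1) + 47044)/(-33200 - 36076) = ((-23717 + 1) + 47044)/(-69276) = (-23716 + 47044)*(-1/69276) = 23328*(-1/69276) = -1944/5773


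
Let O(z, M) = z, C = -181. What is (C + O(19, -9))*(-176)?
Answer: 28512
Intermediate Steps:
(C + O(19, -9))*(-176) = (-181 + 19)*(-176) = -162*(-176) = 28512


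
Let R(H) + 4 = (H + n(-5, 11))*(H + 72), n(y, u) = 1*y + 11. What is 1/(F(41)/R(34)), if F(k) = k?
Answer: 4236/41 ≈ 103.32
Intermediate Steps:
n(y, u) = 11 + y (n(y, u) = y + 11 = 11 + y)
R(H) = -4 + (6 + H)*(72 + H) (R(H) = -4 + (H + (11 - 5))*(H + 72) = -4 + (H + 6)*(72 + H) = -4 + (6 + H)*(72 + H))
1/(F(41)/R(34)) = 1/(41/(428 + 34**2 + 78*34)) = 1/(41/(428 + 1156 + 2652)) = 1/(41/4236) = 4236/41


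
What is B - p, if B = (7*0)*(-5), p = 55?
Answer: -55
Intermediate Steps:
B = 0 (B = 0*(-5) = 0)
B - p = 0 - 1*55 = 0 - 55 = -55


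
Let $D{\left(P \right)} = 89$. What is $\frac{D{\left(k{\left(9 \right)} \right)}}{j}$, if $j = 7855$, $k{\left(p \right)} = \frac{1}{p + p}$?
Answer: $\frac{89}{7855} \approx 0.01133$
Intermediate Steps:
$k{\left(p \right)} = \frac{1}{2 p}$
$\frac{D{\left(k{\left(9 \right)} \right)}}{j} = \frac{89}{7855}$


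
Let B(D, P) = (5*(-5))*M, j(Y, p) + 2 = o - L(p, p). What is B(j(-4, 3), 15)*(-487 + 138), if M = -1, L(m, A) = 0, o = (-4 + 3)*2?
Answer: -8725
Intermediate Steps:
o = -2 (o = -1*2 = -2)
j(Y, p) = -4 (j(Y, p) = -2 + (-2 - 1*0) = -2 + (-2 + 0) = -2 - 2 = -4)
B(D, P) = 25 (B(D, P) = (5*(-5))*(-1) = -25*(-1) = 25)
B(j(-4, 3), 15)*(-487 + 138) = 25*(-487 + 138) = 25*(-349) = -8725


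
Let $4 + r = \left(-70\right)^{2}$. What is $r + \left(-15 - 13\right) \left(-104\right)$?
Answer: $7808$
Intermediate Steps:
$r = 4896$ ($r = -4 + \left(-70\right)^{2} = -4 + 4900 = 4896$)
$r + \left(-15 - 13\right) \left(-104\right) = 4896 + \left(-15 - 13\right) \left(-104\right) = 4896 - -2912 = 4896 + 2912 = 7808$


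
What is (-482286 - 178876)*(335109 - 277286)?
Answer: -38230370326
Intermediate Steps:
(-482286 - 178876)*(335109 - 277286) = -661162*57823 = -38230370326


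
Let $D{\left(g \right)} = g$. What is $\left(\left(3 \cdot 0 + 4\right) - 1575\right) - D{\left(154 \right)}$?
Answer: $-1725$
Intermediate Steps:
$\left(\left(3 \cdot 0 + 4\right) - 1575\right) - D{\left(154 \right)} = \left(\left(3 \cdot 0 + 4\right) - 1575\right) - 154 = \left(\left(0 + 4\right) - 1575\right) - 154 = \left(4 - 1575\right) - 154 = -1571 - 154 = -1725$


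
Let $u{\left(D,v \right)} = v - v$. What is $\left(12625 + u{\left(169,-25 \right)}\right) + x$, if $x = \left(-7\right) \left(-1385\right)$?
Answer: $22320$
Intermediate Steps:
$u{\left(D,v \right)} = 0$
$x = 9695$
$\left(12625 + u{\left(169,-25 \right)}\right) + x = \left(12625 + 0\right) + 9695 = 12625 + 9695 = 22320$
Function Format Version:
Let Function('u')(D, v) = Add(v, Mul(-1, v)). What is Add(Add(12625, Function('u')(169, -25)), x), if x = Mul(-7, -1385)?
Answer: 22320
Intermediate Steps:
Function('u')(D, v) = 0
x = 9695
Add(Add(12625, Function('u')(169, -25)), x) = Add(Add(12625, 0), 9695) = Add(12625, 9695) = 22320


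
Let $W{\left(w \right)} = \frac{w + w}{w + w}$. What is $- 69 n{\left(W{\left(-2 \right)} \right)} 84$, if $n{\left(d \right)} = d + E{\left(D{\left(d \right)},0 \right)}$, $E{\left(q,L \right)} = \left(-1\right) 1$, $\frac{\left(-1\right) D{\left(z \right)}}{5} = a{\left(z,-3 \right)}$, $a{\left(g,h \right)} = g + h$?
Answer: $0$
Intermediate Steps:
$D{\left(z \right)} = 15 - 5 z$ ($D{\left(z \right)} = - 5 \left(z - 3\right) = - 5 \left(-3 + z\right) = 15 - 5 z$)
$E{\left(q,L \right)} = -1$
$W{\left(w \right)} = 1$ ($W{\left(w \right)} = \frac{2 w}{2 w} = 2 w \frac{1}{2 w} = 1$)
$n{\left(d \right)} = -1 + d$ ($n{\left(d \right)} = d - 1 = -1 + d$)
$- 69 n{\left(W{\left(-2 \right)} \right)} 84 = - 69 \left(-1 + 1\right) 84 = \left(-69\right) 0 \cdot 84 = 0 \cdot 84 = 0$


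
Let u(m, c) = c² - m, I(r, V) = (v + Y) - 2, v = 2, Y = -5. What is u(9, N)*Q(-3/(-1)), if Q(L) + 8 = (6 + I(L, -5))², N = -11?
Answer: -784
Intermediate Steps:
I(r, V) = -5 (I(r, V) = (2 - 5) - 2 = -3 - 2 = -5)
Q(L) = -7 (Q(L) = -8 + (6 - 5)² = -8 + 1² = -8 + 1 = -7)
u(9, N)*Q(-3/(-1)) = ((-11)² - 1*9)*(-7) = (121 - 9)*(-7) = 112*(-7) = -784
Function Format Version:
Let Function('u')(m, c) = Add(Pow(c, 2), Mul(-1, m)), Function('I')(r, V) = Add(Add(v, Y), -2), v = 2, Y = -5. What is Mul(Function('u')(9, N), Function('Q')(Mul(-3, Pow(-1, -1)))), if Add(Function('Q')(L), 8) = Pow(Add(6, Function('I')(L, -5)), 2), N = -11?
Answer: -784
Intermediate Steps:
Function('I')(r, V) = -5 (Function('I')(r, V) = Add(Add(2, -5), -2) = Add(-3, -2) = -5)
Function('Q')(L) = -7 (Function('Q')(L) = Add(-8, Pow(Add(6, -5), 2)) = Add(-8, Pow(1, 2)) = Add(-8, 1) = -7)
Mul(Function('u')(9, N), Function('Q')(Mul(-3, Pow(-1, -1)))) = Mul(Add(Pow(-11, 2), Mul(-1, 9)), -7) = Mul(Add(121, -9), -7) = Mul(112, -7) = -784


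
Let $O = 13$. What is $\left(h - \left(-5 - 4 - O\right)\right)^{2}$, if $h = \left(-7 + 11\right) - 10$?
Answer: $256$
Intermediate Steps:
$h = -6$ ($h = 4 - 10 = -6$)
$\left(h - \left(-5 - 4 - O\right)\right)^{2} = \left(-6 + \left(13 - \left(-5 - 4\right)\right)\right)^{2} = \left(-6 + \left(13 - -9\right)\right)^{2} = \left(-6 + \left(13 + 9\right)\right)^{2} = \left(-6 + 22\right)^{2} = 16^{2} = 256$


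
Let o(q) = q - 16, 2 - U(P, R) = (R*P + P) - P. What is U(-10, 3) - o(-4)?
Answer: 52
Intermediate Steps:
U(P, R) = 2 - P*R (U(P, R) = 2 - ((R*P + P) - P) = 2 - ((P*R + P) - P) = 2 - ((P + P*R) - P) = 2 - P*R)
o(q) = -16 + q
U(-10, 3) - o(-4) = (2 - 1*(-10)*3) - (-16 - 4) = (2 + 30) - 1*(-20) = 32 + 20 = 52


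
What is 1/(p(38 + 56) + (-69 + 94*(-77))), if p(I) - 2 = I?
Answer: -1/7211 ≈ -0.00013868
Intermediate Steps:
p(I) = 2 + I
1/(p(38 + 56) + (-69 + 94*(-77))) = 1/((2 + (38 + 56)) + (-69 + 94*(-77))) = 1/((2 + 94) + (-69 - 7238)) = 1/(96 - 7307) = 1/(-7211) = -1/7211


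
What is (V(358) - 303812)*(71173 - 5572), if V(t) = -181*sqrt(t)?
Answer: -19930371012 - 11873781*sqrt(358) ≈ -2.0155e+10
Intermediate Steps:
(V(358) - 303812)*(71173 - 5572) = (-181*sqrt(358) - 303812)*(71173 - 5572) = (-303812 - 181*sqrt(358))*65601 = -19930371012 - 11873781*sqrt(358)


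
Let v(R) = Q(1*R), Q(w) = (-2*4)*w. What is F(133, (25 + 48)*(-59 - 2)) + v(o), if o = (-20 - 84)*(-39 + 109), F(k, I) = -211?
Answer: 58029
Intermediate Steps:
o = -7280 (o = -104*70 = -7280)
Q(w) = -8*w
v(R) = -8*R
F(133, (25 + 48)*(-59 - 2)) + v(o) = -211 - 8*(-7280) = -211 + 58240 = 58029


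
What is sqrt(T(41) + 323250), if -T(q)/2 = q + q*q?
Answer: 3*sqrt(35534) ≈ 565.51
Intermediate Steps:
T(q) = -2*q - 2*q**2 (T(q) = -2*(q + q*q) = -2*(q + q**2) = -2*q - 2*q**2)
sqrt(T(41) + 323250) = sqrt(-2*41*(1 + 41) + 323250) = sqrt(-2*41*42 + 323250) = sqrt(-3444 + 323250) = sqrt(319806) = 3*sqrt(35534)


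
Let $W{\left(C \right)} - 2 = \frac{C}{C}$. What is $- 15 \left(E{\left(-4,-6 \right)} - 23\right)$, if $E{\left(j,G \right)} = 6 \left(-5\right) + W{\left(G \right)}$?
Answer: $750$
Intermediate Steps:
$W{\left(C \right)} = 3$ ($W{\left(C \right)} = 2 + \frac{C}{C} = 2 + 1 = 3$)
$E{\left(j,G \right)} = -27$ ($E{\left(j,G \right)} = 6 \left(-5\right) + 3 = -30 + 3 = -27$)
$- 15 \left(E{\left(-4,-6 \right)} - 23\right) = - 15 \left(-27 - 23\right) = \left(-15\right) \left(-50\right) = 750$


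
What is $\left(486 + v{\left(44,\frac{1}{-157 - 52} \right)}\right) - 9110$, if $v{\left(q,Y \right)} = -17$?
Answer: $-8641$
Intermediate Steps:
$\left(486 + v{\left(44,\frac{1}{-157 - 52} \right)}\right) - 9110 = \left(486 - 17\right) - 9110 = 469 - 9110 = -8641$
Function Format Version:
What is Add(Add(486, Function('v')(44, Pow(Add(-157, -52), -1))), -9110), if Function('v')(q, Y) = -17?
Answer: -8641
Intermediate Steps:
Add(Add(486, Function('v')(44, Pow(Add(-157, -52), -1))), -9110) = Add(Add(486, -17), -9110) = Add(469, -9110) = -8641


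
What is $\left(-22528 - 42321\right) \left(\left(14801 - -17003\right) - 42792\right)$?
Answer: $712560812$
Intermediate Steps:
$\left(-22528 - 42321\right) \left(\left(14801 - -17003\right) - 42792\right) = - 64849 \left(\left(14801 + 17003\right) - 42792\right) = - 64849 \left(31804 - 42792\right) = \left(-64849\right) \left(-10988\right) = 712560812$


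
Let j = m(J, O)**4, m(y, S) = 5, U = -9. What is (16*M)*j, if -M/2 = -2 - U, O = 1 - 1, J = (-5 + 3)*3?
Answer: -140000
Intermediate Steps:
J = -6 (J = -2*3 = -6)
O = 0
j = 625 (j = 5**4 = 625)
M = -14 (M = -2*(-2 - 1*(-9)) = -2*(-2 + 9) = -2*7 = -14)
(16*M)*j = (16*(-14))*625 = -224*625 = -140000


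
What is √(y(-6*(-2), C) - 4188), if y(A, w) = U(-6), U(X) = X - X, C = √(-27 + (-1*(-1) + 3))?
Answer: 2*I*√1047 ≈ 64.715*I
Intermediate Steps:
C = I*√23 (C = √(-27 + (1 + 3)) = √(-27 + 4) = √(-23) = I*√23 ≈ 4.7958*I)
U(X) = 0
y(A, w) = 0
√(y(-6*(-2), C) - 4188) = √(0 - 4188) = √(-4188) = 2*I*√1047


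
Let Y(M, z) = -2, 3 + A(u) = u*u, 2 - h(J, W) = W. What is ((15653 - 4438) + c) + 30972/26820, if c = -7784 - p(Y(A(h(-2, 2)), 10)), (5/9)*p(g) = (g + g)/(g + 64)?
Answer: 237804892/69285 ≈ 3432.3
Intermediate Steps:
h(J, W) = 2 - W
A(u) = -3 + u² (A(u) = -3 + u*u = -3 + u²)
p(g) = 18*g/(5*(64 + g)) (p(g) = 9*((g + g)/(g + 64))/5 = 9*((2*g)/(64 + g))/5 = 9*(2*g/(64 + g))/5 = 18*g/(5*(64 + g)))
c = -1206502/155 (c = -7784 - 18*(-2)/(5*(64 - 2)) = -7784 - 18*(-2)/(5*62) = -7784 - 1*(-18/155) = -7784 + 18/155 = -1206502/155 ≈ -7783.9)
((15653 - 4438) + c) + 30972/26820 = ((15653 - 4438) - 1206502/155) + 30972/26820 = (11215 - 1206502/155) + 30972*(1/26820) = 531823/155 + 2581/2235 = 237804892/69285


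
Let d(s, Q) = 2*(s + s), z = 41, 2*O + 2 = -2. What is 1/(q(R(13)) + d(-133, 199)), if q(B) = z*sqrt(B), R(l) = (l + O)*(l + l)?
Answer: 266/98871 + 41*sqrt(286)/197742 ≈ 0.0061968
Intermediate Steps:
O = -2 (O = -1 + (1/2)*(-2) = -1 - 1 = -2)
d(s, Q) = 4*s (d(s, Q) = 2*(2*s) = 4*s)
R(l) = 2*l*(-2 + l) (R(l) = (l - 2)*(l + l) = (-2 + l)*(2*l) = 2*l*(-2 + l))
q(B) = 41*sqrt(B)
1/(q(R(13)) + d(-133, 199)) = 1/(41*sqrt(2*13*(-2 + 13)) + 4*(-133)) = 1/(41*sqrt(2*13*11) - 532) = 1/(41*sqrt(286) - 532) = 1/(-532 + 41*sqrt(286))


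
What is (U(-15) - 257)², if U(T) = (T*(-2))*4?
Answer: 18769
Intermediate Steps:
U(T) = -8*T (U(T) = -2*T*4 = -8*T)
(U(-15) - 257)² = (-8*(-15) - 257)² = (120 - 257)² = (-137)² = 18769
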